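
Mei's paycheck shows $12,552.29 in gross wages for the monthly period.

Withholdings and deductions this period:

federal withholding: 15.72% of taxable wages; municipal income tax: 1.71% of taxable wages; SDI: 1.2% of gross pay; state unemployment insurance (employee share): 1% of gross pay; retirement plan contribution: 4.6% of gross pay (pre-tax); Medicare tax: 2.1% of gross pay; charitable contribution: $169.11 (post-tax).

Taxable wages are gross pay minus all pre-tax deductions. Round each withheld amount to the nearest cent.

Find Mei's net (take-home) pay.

Retirement plan contribution: $12,552.29 × 0.046 = $577.41
Taxable wages = $12,552.29 − $577.41 = $11,974.88
Municipal income tax: $11,974.88 × 0.0171 = $204.77
Federal withholding: $11,974.88 × 0.1572 = $1,882.45
SDI: $12,552.29 × 0.012 = $150.63
Medicare tax: $12,552.29 × 0.021 = $263.60
State unemployment insurance (employee share): $12,552.29 × 0.01 = $125.52
Charitable contribution: $169.11
Total deductions = $577.41 + $204.77 + $1,882.45 + $150.63 + $263.60 + $125.52 + $169.11 = $3,373.49
Net pay = $12,552.29 − $3,373.49 = $9,178.80

$9,178.80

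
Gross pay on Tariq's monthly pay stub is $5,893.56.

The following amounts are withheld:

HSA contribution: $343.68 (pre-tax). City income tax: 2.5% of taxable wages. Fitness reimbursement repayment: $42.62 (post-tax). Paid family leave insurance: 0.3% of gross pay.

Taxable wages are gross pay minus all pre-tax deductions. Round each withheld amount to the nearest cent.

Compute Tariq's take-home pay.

$5,350.83

HSA contribution: $343.68
Taxable wages = $5,893.56 − $343.68 = $5,549.88
City income tax: $5,549.88 × 0.025 = $138.75
Paid family leave insurance: $5,893.56 × 0.003 = $17.68
Fitness reimbursement repayment: $42.62
Total deductions = $343.68 + $138.75 + $17.68 + $42.62 = $542.73
Net pay = $5,893.56 − $542.73 = $5,350.83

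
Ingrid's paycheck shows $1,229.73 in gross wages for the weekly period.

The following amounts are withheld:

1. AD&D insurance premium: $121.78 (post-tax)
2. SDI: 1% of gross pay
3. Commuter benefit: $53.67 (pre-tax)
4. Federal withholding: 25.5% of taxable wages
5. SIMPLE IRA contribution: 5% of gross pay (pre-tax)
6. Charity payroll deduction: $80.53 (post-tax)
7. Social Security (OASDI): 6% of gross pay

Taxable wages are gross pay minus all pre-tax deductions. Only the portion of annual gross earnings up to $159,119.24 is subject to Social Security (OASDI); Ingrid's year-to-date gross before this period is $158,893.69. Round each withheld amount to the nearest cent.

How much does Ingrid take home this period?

Commuter benefit: $53.67
SIMPLE IRA contribution: $1,229.73 × 0.05 = $61.49
Pre-tax total = $53.67 + $61.49 = $115.16
Taxable wages = $1,229.73 − $115.16 = $1,114.57
Federal withholding: $1,114.57 × 0.255 = $284.22
SDI: $1,229.73 × 0.01 = $12.30
Social Security (OASDI): only $159,119.24 − $158,893.69 = $225.55 of this check is subject → $225.55 × 0.06 = $13.53
Charity payroll deduction: $80.53
AD&D insurance premium: $121.78
Total deductions = $53.67 + $61.49 + $284.22 + $12.30 + $13.53 + $80.53 + $121.78 = $627.52
Net pay = $1,229.73 − $627.52 = $602.21

$602.21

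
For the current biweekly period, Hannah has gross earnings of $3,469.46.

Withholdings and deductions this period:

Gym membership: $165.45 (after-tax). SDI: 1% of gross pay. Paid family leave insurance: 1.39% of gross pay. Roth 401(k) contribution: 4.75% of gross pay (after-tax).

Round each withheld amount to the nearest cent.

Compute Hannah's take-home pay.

Paid family leave insurance: $3,469.46 × 0.0139 = $48.23
SDI: $3,469.46 × 0.01 = $34.69
Gym membership: $165.45
Roth 401(k) contribution: $3,469.46 × 0.0475 = $164.80
Total deductions = $48.23 + $34.69 + $165.45 + $164.80 = $413.17
Net pay = $3,469.46 − $413.17 = $3,056.29

$3,056.29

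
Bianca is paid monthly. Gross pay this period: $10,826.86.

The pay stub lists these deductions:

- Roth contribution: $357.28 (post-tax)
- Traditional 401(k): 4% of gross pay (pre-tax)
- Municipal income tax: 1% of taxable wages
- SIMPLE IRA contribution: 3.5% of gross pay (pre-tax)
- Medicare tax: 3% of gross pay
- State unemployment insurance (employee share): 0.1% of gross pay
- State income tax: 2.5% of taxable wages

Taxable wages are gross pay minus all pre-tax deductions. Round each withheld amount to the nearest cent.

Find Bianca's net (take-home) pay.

$8,971.41

Traditional 401(k): $10,826.86 × 0.04 = $433.07
SIMPLE IRA contribution: $10,826.86 × 0.035 = $378.94
Pre-tax total = $433.07 + $378.94 = $812.01
Taxable wages = $10,826.86 − $812.01 = $10,014.85
Municipal income tax: $10,014.85 × 0.01 = $100.15
State income tax: $10,014.85 × 0.025 = $250.37
State unemployment insurance (employee share): $10,826.86 × 0.001 = $10.83
Medicare tax: $10,826.86 × 0.03 = $324.81
Roth contribution: $357.28
Total deductions = $433.07 + $378.94 + $100.15 + $250.37 + $10.83 + $324.81 + $357.28 = $1,855.45
Net pay = $10,826.86 − $1,855.45 = $8,971.41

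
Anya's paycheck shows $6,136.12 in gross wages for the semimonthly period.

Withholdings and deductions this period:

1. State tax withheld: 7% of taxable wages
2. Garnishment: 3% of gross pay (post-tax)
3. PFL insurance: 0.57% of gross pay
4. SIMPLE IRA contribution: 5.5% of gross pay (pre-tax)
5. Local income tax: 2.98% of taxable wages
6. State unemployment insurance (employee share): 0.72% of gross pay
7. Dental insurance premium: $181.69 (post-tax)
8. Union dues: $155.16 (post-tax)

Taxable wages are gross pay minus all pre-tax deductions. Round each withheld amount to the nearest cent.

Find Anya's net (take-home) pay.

$4,619.84

SIMPLE IRA contribution: $6,136.12 × 0.055 = $337.49
Taxable wages = $6,136.12 − $337.49 = $5,798.63
State tax withheld: $5,798.63 × 0.07 = $405.90
Local income tax: $5,798.63 × 0.0298 = $172.80
PFL insurance: $6,136.12 × 0.0057 = $34.98
State unemployment insurance (employee share): $6,136.12 × 0.0072 = $44.18
Union dues: $155.16
Dental insurance premium: $181.69
Garnishment: $6,136.12 × 0.03 = $184.08
Total deductions = $337.49 + $405.90 + $172.80 + $34.98 + $44.18 + $155.16 + $181.69 + $184.08 = $1,516.28
Net pay = $6,136.12 − $1,516.28 = $4,619.84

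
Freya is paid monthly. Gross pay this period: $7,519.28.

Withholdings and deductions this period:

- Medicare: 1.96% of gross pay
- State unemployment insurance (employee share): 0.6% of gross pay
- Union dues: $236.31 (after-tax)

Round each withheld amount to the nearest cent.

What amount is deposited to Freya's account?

Medicare: $7,519.28 × 0.0196 = $147.38
State unemployment insurance (employee share): $7,519.28 × 0.006 = $45.12
Union dues: $236.31
Total deductions = $147.38 + $45.12 + $236.31 = $428.81
Net pay = $7,519.28 − $428.81 = $7,090.47

$7,090.47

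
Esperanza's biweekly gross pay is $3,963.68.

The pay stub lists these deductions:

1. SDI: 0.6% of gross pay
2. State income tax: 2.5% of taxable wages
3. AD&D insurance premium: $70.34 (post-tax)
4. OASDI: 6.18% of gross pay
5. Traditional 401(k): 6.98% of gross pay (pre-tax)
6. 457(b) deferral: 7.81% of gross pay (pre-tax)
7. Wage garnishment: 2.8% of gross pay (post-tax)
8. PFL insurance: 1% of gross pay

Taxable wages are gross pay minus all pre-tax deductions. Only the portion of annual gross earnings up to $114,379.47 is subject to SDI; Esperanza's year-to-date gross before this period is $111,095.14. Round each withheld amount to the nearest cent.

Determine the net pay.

457(b) deferral: $3,963.68 × 0.0781 = $309.56
Traditional 401(k): $3,963.68 × 0.0698 = $276.66
Pre-tax total = $309.56 + $276.66 = $586.22
Taxable wages = $3,963.68 − $586.22 = $3,377.46
State income tax: $3,377.46 × 0.025 = $84.44
OASDI: $3,963.68 × 0.0618 = $244.96
PFL insurance: $3,963.68 × 0.01 = $39.64
SDI: only $114,379.47 − $111,095.14 = $3,284.33 of this check is subject → $3,284.33 × 0.006 = $19.71
Wage garnishment: $3,963.68 × 0.028 = $110.98
AD&D insurance premium: $70.34
Total deductions = $309.56 + $276.66 + $84.44 + $244.96 + $39.64 + $19.71 + $110.98 + $70.34 = $1,156.29
Net pay = $3,963.68 − $1,156.29 = $2,807.39

$2,807.39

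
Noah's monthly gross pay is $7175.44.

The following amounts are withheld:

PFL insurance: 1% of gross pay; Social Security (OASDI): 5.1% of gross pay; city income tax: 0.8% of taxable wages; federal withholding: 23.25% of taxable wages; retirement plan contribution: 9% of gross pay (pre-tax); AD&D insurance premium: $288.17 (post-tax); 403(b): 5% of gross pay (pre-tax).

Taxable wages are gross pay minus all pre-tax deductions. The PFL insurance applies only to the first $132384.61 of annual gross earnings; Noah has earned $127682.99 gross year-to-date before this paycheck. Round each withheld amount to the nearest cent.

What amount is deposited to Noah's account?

$3985.64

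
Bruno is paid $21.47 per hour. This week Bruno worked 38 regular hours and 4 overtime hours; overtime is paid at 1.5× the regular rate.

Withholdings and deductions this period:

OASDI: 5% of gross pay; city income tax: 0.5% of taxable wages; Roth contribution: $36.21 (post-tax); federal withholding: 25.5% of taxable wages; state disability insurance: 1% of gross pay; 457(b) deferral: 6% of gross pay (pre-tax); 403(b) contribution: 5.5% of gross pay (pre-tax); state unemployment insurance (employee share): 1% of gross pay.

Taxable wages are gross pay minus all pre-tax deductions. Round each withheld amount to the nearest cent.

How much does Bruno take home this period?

$516.33

Regular pay: 38 × $21.47 = $815.86
Overtime pay: 4 × $21.47 × 1.5 = $128.82
Gross pay = $815.86 + $128.82 = $944.68
403(b) contribution: $944.68 × 0.055 = $51.96
457(b) deferral: $944.68 × 0.06 = $56.68
Pre-tax total = $51.96 + $56.68 = $108.64
Taxable wages = $944.68 − $108.64 = $836.04
City income tax: $836.04 × 0.005 = $4.18
Federal withholding: $836.04 × 0.255 = $213.19
OASDI: $944.68 × 0.05 = $47.23
State unemployment insurance (employee share): $944.68 × 0.01 = $9.45
State disability insurance: $944.68 × 0.01 = $9.45
Roth contribution: $36.21
Total deductions = $51.96 + $56.68 + $4.18 + $213.19 + $47.23 + $9.45 + $9.45 + $36.21 = $428.35
Net pay = $944.68 − $428.35 = $516.33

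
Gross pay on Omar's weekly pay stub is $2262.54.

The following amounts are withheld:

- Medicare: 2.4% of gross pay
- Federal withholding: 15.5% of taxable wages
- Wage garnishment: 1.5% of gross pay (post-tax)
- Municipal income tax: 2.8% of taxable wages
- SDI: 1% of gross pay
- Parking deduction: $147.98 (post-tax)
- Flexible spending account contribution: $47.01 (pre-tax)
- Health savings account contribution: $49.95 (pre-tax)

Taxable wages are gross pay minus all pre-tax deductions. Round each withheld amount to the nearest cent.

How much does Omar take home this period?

$1510.43

Health savings account contribution: $49.95
Flexible spending account contribution: $47.01
Pre-tax total = $49.95 + $47.01 = $96.96
Taxable wages = $2262.54 − $96.96 = $2165.58
Federal withholding: $2165.58 × 0.155 = $335.66
Municipal income tax: $2165.58 × 0.028 = $60.64
SDI: $2262.54 × 0.01 = $22.63
Medicare: $2262.54 × 0.024 = $54.30
Parking deduction: $147.98
Wage garnishment: $2262.54 × 0.015 = $33.94
Total deductions = $49.95 + $47.01 + $335.66 + $60.64 + $22.63 + $54.30 + $147.98 + $33.94 = $752.11
Net pay = $2262.54 − $752.11 = $1510.43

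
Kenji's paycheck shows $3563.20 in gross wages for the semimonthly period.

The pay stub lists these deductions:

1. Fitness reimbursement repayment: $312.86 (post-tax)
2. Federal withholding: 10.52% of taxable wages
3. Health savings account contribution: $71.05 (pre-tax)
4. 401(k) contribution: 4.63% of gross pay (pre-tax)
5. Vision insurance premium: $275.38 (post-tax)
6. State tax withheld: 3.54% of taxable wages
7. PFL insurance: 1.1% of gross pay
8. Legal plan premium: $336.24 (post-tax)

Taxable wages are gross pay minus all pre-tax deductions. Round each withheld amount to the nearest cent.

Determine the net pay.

$1895.69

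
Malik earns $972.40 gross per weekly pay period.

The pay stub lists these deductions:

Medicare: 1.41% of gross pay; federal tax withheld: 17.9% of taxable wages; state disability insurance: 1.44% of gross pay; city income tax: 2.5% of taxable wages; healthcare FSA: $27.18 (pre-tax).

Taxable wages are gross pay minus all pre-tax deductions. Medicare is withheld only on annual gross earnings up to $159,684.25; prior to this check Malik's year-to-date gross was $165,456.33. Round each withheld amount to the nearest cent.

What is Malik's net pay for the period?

$738.40

Healthcare FSA: $27.18
Taxable wages = $972.40 − $27.18 = $945.22
City income tax: $945.22 × 0.025 = $23.63
Federal tax withheld: $945.22 × 0.179 = $169.19
State disability insurance: $972.40 × 0.0144 = $14.00
Medicare: annual cap $159,684.25 already reached (YTD $165,456.33), so $0.00
Total deductions = $27.18 + $23.63 + $169.19 + $14.00 + $0.00 = $234.00
Net pay = $972.40 − $234.00 = $738.40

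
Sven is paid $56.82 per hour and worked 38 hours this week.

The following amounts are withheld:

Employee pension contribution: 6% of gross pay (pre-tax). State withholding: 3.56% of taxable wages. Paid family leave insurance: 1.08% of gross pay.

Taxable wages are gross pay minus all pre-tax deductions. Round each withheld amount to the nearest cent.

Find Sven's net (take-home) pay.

Gross pay: 38 × $56.82 = $2,159.16
Employee pension contribution: $2,159.16 × 0.06 = $129.55
Taxable wages = $2,159.16 − $129.55 = $2,029.61
State withholding: $2,029.61 × 0.0356 = $72.25
Paid family leave insurance: $2,159.16 × 0.0108 = $23.32
Total deductions = $129.55 + $72.25 + $23.32 = $225.12
Net pay = $2,159.16 − $225.12 = $1,934.04

$1,934.04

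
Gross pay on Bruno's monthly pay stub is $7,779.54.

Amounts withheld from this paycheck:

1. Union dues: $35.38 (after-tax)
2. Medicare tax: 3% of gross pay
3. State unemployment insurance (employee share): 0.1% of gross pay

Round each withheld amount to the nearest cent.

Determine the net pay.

State unemployment insurance (employee share): $7,779.54 × 0.001 = $7.78
Medicare tax: $7,779.54 × 0.03 = $233.39
Union dues: $35.38
Total deductions = $7.78 + $233.39 + $35.38 = $276.55
Net pay = $7,779.54 − $276.55 = $7,502.99

$7,502.99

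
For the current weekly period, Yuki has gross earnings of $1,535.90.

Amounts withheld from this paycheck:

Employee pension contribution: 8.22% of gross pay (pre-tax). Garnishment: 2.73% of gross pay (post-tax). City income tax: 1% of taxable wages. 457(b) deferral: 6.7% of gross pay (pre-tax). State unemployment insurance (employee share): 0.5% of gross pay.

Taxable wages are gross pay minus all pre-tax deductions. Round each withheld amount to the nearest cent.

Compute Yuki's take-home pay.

$1,244.06

457(b) deferral: $1,535.90 × 0.067 = $102.91
Employee pension contribution: $1,535.90 × 0.0822 = $126.25
Pre-tax total = $102.91 + $126.25 = $229.16
Taxable wages = $1,535.90 − $229.16 = $1,306.74
City income tax: $1,306.74 × 0.01 = $13.07
State unemployment insurance (employee share): $1,535.90 × 0.005 = $7.68
Garnishment: $1,535.90 × 0.0273 = $41.93
Total deductions = $102.91 + $126.25 + $13.07 + $7.68 + $41.93 = $291.84
Net pay = $1,535.90 − $291.84 = $1,244.06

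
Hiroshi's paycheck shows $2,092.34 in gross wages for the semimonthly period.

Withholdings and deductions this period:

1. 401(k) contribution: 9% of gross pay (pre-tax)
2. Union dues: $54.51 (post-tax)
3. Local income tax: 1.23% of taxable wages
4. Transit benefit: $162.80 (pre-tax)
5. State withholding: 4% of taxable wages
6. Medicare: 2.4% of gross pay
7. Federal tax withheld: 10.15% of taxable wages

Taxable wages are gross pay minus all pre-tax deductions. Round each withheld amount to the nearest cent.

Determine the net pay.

$1,368.70

401(k) contribution: $2,092.34 × 0.09 = $188.31
Transit benefit: $162.80
Pre-tax total = $188.31 + $162.80 = $351.11
Taxable wages = $2,092.34 − $351.11 = $1,741.23
State withholding: $1,741.23 × 0.04 = $69.65
Federal tax withheld: $1,741.23 × 0.1015 = $176.73
Local income tax: $1,741.23 × 0.0123 = $21.42
Medicare: $2,092.34 × 0.024 = $50.22
Union dues: $54.51
Total deductions = $188.31 + $162.80 + $69.65 + $176.73 + $21.42 + $50.22 + $54.51 = $723.64
Net pay = $2,092.34 − $723.64 = $1,368.70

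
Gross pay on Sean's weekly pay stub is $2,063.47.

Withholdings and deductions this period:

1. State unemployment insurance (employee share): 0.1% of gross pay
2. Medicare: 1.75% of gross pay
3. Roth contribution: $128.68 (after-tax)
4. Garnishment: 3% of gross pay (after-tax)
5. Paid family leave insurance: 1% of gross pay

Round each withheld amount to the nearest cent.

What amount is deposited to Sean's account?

State unemployment insurance (employee share): $2,063.47 × 0.001 = $2.06
Medicare: $2,063.47 × 0.0175 = $36.11
Paid family leave insurance: $2,063.47 × 0.01 = $20.63
Roth contribution: $128.68
Garnishment: $2,063.47 × 0.03 = $61.90
Total deductions = $2.06 + $36.11 + $20.63 + $128.68 + $61.90 = $249.38
Net pay = $2,063.47 − $249.38 = $1,814.09

$1,814.09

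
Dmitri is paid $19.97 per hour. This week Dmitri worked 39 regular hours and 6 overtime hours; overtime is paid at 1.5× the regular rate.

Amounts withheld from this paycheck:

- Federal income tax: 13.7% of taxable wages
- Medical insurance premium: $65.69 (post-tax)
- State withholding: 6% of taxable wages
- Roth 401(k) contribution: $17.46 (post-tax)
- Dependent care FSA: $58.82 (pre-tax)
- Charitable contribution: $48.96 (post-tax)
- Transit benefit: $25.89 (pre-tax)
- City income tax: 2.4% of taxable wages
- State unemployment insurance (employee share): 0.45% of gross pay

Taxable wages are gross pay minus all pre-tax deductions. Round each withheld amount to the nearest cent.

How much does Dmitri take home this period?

$544.31

Regular pay: 39 × $19.97 = $778.83
Overtime pay: 6 × $19.97 × 1.5 = $179.73
Gross pay = $778.83 + $179.73 = $958.56
Dependent care FSA: $58.82
Transit benefit: $25.89
Pre-tax total = $58.82 + $25.89 = $84.71
Taxable wages = $958.56 − $84.71 = $873.85
State withholding: $873.85 × 0.06 = $52.43
Federal income tax: $873.85 × 0.137 = $119.72
City income tax: $873.85 × 0.024 = $20.97
State unemployment insurance (employee share): $958.56 × 0.0045 = $4.31
Charitable contribution: $48.96
Medical insurance premium: $65.69
Roth 401(k) contribution: $17.46
Total deductions = $58.82 + $25.89 + $52.43 + $119.72 + $20.97 + $4.31 + $48.96 + $65.69 + $17.46 = $414.25
Net pay = $958.56 − $414.25 = $544.31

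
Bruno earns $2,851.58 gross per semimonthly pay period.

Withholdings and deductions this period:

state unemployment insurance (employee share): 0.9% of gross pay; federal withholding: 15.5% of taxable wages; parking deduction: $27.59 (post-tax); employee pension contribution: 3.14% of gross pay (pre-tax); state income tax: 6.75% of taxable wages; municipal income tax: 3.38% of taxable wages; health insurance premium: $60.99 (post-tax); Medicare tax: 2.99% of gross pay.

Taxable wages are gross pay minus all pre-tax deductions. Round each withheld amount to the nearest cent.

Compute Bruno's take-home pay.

Employee pension contribution: $2,851.58 × 0.0314 = $89.54
Taxable wages = $2,851.58 − $89.54 = $2,762.04
Federal withholding: $2,762.04 × 0.155 = $428.12
State income tax: $2,762.04 × 0.0675 = $186.44
Municipal income tax: $2,762.04 × 0.0338 = $93.36
Medicare tax: $2,851.58 × 0.0299 = $85.26
State unemployment insurance (employee share): $2,851.58 × 0.009 = $25.66
Health insurance premium: $60.99
Parking deduction: $27.59
Total deductions = $89.54 + $428.12 + $186.44 + $93.36 + $85.26 + $25.66 + $60.99 + $27.59 = $996.96
Net pay = $2,851.58 − $996.96 = $1,854.62

$1,854.62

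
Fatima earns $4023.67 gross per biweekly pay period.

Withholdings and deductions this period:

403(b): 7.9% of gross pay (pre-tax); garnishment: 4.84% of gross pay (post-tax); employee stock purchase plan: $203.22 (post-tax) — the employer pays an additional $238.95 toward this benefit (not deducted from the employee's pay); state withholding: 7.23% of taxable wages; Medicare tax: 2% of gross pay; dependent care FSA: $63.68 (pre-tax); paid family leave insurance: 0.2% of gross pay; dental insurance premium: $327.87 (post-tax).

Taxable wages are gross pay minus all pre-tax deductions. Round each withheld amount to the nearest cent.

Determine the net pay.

$2564.43

403(b): $4023.67 × 0.079 = $317.87
Dependent care FSA: $63.68
Pre-tax total = $317.87 + $63.68 = $381.55
Taxable wages = $4023.67 − $381.55 = $3642.12
State withholding: $3642.12 × 0.0723 = $263.33
Paid family leave insurance: $4023.67 × 0.002 = $8.05
Medicare tax: $4023.67 × 0.02 = $80.47
Dental insurance premium: $327.87
Employee stock purchase plan: $203.22
Garnishment: $4023.67 × 0.0484 = $194.75
(Employer's $238.95 toward employee stock purchase plan is not withheld from the employee.)
Total deductions = $317.87 + $63.68 + $263.33 + $8.05 + $80.47 + $327.87 + $203.22 + $194.75 = $1459.24
Net pay = $4023.67 − $1459.24 = $2564.43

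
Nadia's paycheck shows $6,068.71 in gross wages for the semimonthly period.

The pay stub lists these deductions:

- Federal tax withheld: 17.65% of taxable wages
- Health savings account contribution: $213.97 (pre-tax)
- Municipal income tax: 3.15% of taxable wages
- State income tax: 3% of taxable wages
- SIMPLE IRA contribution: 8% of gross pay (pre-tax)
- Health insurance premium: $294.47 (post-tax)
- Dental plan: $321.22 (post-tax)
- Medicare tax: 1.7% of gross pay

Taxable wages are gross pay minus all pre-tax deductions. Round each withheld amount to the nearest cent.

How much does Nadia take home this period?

SIMPLE IRA contribution: $6,068.71 × 0.08 = $485.50
Health savings account contribution: $213.97
Pre-tax total = $485.50 + $213.97 = $699.47
Taxable wages = $6,068.71 − $699.47 = $5,369.24
Federal tax withheld: $5,369.24 × 0.1765 = $947.67
State income tax: $5,369.24 × 0.03 = $161.08
Municipal income tax: $5,369.24 × 0.0315 = $169.13
Medicare tax: $6,068.71 × 0.017 = $103.17
Health insurance premium: $294.47
Dental plan: $321.22
Total deductions = $485.50 + $213.97 + $947.67 + $161.08 + $169.13 + $103.17 + $294.47 + $321.22 = $2,696.21
Net pay = $6,068.71 − $2,696.21 = $3,372.50

$3,372.50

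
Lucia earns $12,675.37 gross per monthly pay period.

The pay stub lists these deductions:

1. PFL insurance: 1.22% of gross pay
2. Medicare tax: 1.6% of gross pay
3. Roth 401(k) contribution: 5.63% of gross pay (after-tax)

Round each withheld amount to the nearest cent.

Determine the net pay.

PFL insurance: $12,675.37 × 0.0122 = $154.64
Medicare tax: $12,675.37 × 0.016 = $202.81
Roth 401(k) contribution: $12,675.37 × 0.0563 = $713.62
Total deductions = $154.64 + $202.81 + $713.62 = $1,071.07
Net pay = $12,675.37 − $1,071.07 = $11,604.30

$11,604.30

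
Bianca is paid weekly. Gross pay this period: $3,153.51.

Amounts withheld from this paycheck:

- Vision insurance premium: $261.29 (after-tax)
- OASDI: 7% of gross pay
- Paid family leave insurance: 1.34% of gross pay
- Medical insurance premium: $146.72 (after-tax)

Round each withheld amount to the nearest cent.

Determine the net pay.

$2,482.49

Paid family leave insurance: $3,153.51 × 0.0134 = $42.26
OASDI: $3,153.51 × 0.07 = $220.75
Medical insurance premium: $146.72
Vision insurance premium: $261.29
Total deductions = $42.26 + $220.75 + $146.72 + $261.29 = $671.02
Net pay = $3,153.51 − $671.02 = $2,482.49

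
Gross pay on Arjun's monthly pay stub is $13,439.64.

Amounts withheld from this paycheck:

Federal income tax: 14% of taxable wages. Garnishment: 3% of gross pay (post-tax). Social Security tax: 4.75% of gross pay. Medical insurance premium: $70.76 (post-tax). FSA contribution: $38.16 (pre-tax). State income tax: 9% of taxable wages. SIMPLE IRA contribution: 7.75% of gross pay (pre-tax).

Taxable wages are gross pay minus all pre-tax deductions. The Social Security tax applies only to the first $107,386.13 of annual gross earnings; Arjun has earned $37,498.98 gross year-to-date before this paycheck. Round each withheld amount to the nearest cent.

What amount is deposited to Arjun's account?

SIMPLE IRA contribution: $13,439.64 × 0.0775 = $1,041.57
FSA contribution: $38.16
Pre-tax total = $1,041.57 + $38.16 = $1,079.73
Taxable wages = $13,439.64 − $1,079.73 = $12,359.91
State income tax: $12,359.91 × 0.09 = $1,112.39
Federal income tax: $12,359.91 × 0.14 = $1,730.39
Social Security tax: cap not yet reached, full $13,439.64 is subject → $13,439.64 × 0.0475 = $638.38
Medical insurance premium: $70.76
Garnishment: $13,439.64 × 0.03 = $403.19
Total deductions = $1,041.57 + $38.16 + $1,112.39 + $1,730.39 + $638.38 + $70.76 + $403.19 = $5,034.84
Net pay = $13,439.64 − $5,034.84 = $8,404.80

$8,404.80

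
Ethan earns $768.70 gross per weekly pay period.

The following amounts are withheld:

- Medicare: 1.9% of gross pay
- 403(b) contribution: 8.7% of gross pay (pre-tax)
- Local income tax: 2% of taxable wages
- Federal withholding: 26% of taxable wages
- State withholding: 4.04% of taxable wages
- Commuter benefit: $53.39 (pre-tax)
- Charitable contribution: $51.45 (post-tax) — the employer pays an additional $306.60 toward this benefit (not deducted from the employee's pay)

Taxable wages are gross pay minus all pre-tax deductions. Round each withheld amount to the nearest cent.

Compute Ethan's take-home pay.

403(b) contribution: $768.70 × 0.087 = $66.88
Commuter benefit: $53.39
Pre-tax total = $66.88 + $53.39 = $120.27
Taxable wages = $768.70 − $120.27 = $648.43
Local income tax: $648.43 × 0.02 = $12.97
Federal withholding: $648.43 × 0.26 = $168.59
State withholding: $648.43 × 0.0404 = $26.20
Medicare: $768.70 × 0.019 = $14.61
Charitable contribution: $51.45
(Employer's $306.60 toward charitable contribution is not withheld from the employee.)
Total deductions = $66.88 + $53.39 + $12.97 + $168.59 + $26.20 + $14.61 + $51.45 = $394.09
Net pay = $768.70 − $394.09 = $374.61

$374.61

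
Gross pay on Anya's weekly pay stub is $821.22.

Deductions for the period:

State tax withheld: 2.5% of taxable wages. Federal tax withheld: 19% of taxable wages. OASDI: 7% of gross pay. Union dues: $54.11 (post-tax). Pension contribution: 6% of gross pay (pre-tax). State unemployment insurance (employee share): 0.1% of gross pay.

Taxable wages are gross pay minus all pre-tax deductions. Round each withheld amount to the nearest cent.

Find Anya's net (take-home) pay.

$493.56

Pension contribution: $821.22 × 0.06 = $49.27
Taxable wages = $821.22 − $49.27 = $771.95
Federal tax withheld: $771.95 × 0.19 = $146.67
State tax withheld: $771.95 × 0.025 = $19.30
OASDI: $821.22 × 0.07 = $57.49
State unemployment insurance (employee share): $821.22 × 0.001 = $0.82
Union dues: $54.11
Total deductions = $49.27 + $146.67 + $19.30 + $57.49 + $0.82 + $54.11 = $327.66
Net pay = $821.22 − $327.66 = $493.56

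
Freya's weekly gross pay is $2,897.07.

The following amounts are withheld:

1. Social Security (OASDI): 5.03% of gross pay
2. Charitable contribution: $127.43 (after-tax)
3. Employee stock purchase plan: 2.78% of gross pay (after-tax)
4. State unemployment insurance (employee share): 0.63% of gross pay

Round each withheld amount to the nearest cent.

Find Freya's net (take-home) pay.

$2,525.13

Social Security (OASDI): $2,897.07 × 0.0503 = $145.72
State unemployment insurance (employee share): $2,897.07 × 0.0063 = $18.25
Employee stock purchase plan: $2,897.07 × 0.0278 = $80.54
Charitable contribution: $127.43
Total deductions = $145.72 + $18.25 + $80.54 + $127.43 = $371.94
Net pay = $2,897.07 − $371.94 = $2,525.13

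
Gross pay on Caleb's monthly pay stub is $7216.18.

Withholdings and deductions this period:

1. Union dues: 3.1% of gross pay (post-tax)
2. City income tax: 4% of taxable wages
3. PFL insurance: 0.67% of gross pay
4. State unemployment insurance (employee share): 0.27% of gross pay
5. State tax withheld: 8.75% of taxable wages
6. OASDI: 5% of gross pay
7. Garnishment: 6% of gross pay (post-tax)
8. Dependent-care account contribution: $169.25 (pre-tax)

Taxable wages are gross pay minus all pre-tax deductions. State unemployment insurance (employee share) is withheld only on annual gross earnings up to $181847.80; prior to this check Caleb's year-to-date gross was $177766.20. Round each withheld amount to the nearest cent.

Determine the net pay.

$5071.59

Dependent-care account contribution: $169.25
Taxable wages = $7216.18 − $169.25 = $7046.93
State tax withheld: $7046.93 × 0.0875 = $616.61
City income tax: $7046.93 × 0.04 = $281.88
PFL insurance: $7216.18 × 0.0067 = $48.35
State unemployment insurance (employee share): only $181847.80 − $177766.20 = $4081.60 of this check is subject → $4081.60 × 0.0027 = $11.02
OASDI: $7216.18 × 0.05 = $360.81
Garnishment: $7216.18 × 0.06 = $432.97
Union dues: $7216.18 × 0.031 = $223.70
Total deductions = $169.25 + $616.61 + $281.88 + $48.35 + $11.02 + $360.81 + $432.97 + $223.70 = $2144.59
Net pay = $7216.18 − $2144.59 = $5071.59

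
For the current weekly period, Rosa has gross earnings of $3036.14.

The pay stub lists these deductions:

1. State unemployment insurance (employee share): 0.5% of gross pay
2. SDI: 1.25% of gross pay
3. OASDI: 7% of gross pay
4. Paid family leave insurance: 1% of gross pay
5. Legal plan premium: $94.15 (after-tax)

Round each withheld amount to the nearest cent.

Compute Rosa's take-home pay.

$2645.97

Paid family leave insurance: $3036.14 × 0.01 = $30.36
State unemployment insurance (employee share): $3036.14 × 0.005 = $15.18
SDI: $3036.14 × 0.0125 = $37.95
OASDI: $3036.14 × 0.07 = $212.53
Legal plan premium: $94.15
Total deductions = $30.36 + $15.18 + $37.95 + $212.53 + $94.15 = $390.17
Net pay = $3036.14 − $390.17 = $2645.97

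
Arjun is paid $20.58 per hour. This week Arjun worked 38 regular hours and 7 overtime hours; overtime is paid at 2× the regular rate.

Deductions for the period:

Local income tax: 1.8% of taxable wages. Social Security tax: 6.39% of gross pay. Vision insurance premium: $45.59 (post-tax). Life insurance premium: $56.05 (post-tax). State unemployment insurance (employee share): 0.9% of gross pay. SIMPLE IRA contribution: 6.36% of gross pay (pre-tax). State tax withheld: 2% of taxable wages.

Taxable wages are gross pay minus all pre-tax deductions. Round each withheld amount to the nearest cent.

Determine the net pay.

$784.37

Regular pay: 38 × $20.58 = $782.04
Overtime pay: 7 × $20.58 × 2 = $288.12
Gross pay = $782.04 + $288.12 = $1,070.16
SIMPLE IRA contribution: $1,070.16 × 0.0636 = $68.06
Taxable wages = $1,070.16 − $68.06 = $1,002.10
State tax withheld: $1,002.10 × 0.02 = $20.04
Local income tax: $1,002.10 × 0.018 = $18.04
State unemployment insurance (employee share): $1,070.16 × 0.009 = $9.63
Social Security tax: $1,070.16 × 0.0639 = $68.38
Life insurance premium: $56.05
Vision insurance premium: $45.59
Total deductions = $68.06 + $20.04 + $18.04 + $9.63 + $68.38 + $56.05 + $45.59 = $285.79
Net pay = $1,070.16 − $285.79 = $784.37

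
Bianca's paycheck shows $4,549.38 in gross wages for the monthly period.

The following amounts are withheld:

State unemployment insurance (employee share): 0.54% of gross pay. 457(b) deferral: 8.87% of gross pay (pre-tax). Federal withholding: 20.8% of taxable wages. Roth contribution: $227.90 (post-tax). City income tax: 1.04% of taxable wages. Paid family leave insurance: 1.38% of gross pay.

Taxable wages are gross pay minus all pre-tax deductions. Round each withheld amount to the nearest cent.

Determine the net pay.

$2,925.14

457(b) deferral: $4,549.38 × 0.0887 = $403.53
Taxable wages = $4,549.38 − $403.53 = $4,145.85
City income tax: $4,145.85 × 0.0104 = $43.12
Federal withholding: $4,145.85 × 0.208 = $862.34
State unemployment insurance (employee share): $4,549.38 × 0.0054 = $24.57
Paid family leave insurance: $4,549.38 × 0.0138 = $62.78
Roth contribution: $227.90
Total deductions = $403.53 + $43.12 + $862.34 + $24.57 + $62.78 + $227.90 = $1,624.24
Net pay = $4,549.38 − $1,624.24 = $2,925.14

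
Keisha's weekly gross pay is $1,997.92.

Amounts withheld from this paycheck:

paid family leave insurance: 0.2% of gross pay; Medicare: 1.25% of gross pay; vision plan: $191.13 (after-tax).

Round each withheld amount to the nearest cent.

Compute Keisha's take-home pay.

Paid family leave insurance: $1,997.92 × 0.002 = $4.00
Medicare: $1,997.92 × 0.0125 = $24.97
Vision plan: $191.13
Total deductions = $4.00 + $24.97 + $191.13 = $220.10
Net pay = $1,997.92 − $220.10 = $1,777.82

$1,777.82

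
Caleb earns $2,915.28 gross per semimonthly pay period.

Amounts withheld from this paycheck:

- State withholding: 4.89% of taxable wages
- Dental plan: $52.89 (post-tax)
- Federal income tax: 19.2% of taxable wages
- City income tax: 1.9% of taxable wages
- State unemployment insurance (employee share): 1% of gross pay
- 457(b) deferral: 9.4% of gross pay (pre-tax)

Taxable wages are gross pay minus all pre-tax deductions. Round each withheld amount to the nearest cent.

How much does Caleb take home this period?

$1,872.74

457(b) deferral: $2,915.28 × 0.094 = $274.04
Taxable wages = $2,915.28 − $274.04 = $2,641.24
Federal income tax: $2,641.24 × 0.192 = $507.12
City income tax: $2,641.24 × 0.019 = $50.18
State withholding: $2,641.24 × 0.0489 = $129.16
State unemployment insurance (employee share): $2,915.28 × 0.01 = $29.15
Dental plan: $52.89
Total deductions = $274.04 + $507.12 + $50.18 + $129.16 + $29.15 + $52.89 = $1,042.54
Net pay = $2,915.28 − $1,042.54 = $1,872.74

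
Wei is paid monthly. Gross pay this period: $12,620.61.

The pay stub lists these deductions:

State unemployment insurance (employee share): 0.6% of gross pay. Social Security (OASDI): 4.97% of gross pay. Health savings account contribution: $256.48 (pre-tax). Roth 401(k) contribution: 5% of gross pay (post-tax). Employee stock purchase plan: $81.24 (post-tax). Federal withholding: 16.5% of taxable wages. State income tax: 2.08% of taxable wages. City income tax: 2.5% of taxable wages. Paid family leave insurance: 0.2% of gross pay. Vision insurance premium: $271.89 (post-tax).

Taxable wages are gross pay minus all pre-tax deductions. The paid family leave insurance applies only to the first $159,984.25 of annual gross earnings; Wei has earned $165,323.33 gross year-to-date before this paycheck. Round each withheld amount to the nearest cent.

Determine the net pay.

Health savings account contribution: $256.48
Taxable wages = $12,620.61 − $256.48 = $12,364.13
Federal withholding: $12,364.13 × 0.165 = $2,040.08
State income tax: $12,364.13 × 0.0208 = $257.17
City income tax: $12,364.13 × 0.025 = $309.10
State unemployment insurance (employee share): $12,620.61 × 0.006 = $75.72
Social Security (OASDI): $12,620.61 × 0.0497 = $627.24
Paid family leave insurance: annual cap $159,984.25 already reached (YTD $165,323.33), so $0.00
Vision insurance premium: $271.89
Employee stock purchase plan: $81.24
Roth 401(k) contribution: $12,620.61 × 0.05 = $631.03
Total deductions = $256.48 + $2,040.08 + $257.17 + $309.10 + $75.72 + $627.24 + $0.00 + $271.89 + $81.24 + $631.03 = $4,549.95
Net pay = $12,620.61 − $4,549.95 = $8,070.66

$8,070.66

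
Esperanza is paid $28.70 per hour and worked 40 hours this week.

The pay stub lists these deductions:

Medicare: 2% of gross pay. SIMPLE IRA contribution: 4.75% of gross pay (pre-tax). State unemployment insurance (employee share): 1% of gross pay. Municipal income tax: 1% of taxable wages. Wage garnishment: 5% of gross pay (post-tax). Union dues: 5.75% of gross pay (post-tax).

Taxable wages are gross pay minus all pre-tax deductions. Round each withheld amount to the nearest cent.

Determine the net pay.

$924.69

Gross pay: 40 × $28.70 = $1148.00
SIMPLE IRA contribution: $1148.00 × 0.0475 = $54.53
Taxable wages = $1148.00 − $54.53 = $1093.47
Municipal income tax: $1093.47 × 0.01 = $10.93
Medicare: $1148.00 × 0.02 = $22.96
State unemployment insurance (employee share): $1148.00 × 0.01 = $11.48
Union dues: $1148.00 × 0.0575 = $66.01
Wage garnishment: $1148.00 × 0.05 = $57.40
Total deductions = $54.53 + $10.93 + $22.96 + $11.48 + $66.01 + $57.40 = $223.31
Net pay = $1148.00 − $223.31 = $924.69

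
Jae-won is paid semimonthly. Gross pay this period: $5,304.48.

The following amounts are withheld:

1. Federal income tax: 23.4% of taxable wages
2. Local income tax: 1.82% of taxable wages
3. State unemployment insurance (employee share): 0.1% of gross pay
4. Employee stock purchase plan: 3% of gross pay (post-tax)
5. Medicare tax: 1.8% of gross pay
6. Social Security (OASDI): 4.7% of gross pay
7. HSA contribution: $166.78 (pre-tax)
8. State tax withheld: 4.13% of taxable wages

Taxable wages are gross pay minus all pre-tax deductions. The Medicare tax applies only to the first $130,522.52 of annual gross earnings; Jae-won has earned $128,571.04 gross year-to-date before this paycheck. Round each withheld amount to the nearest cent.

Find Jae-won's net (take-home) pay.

$3,180.91

HSA contribution: $166.78
Taxable wages = $5,304.48 − $166.78 = $5,137.70
Federal income tax: $5,137.70 × 0.234 = $1,202.22
Local income tax: $5,137.70 × 0.0182 = $93.51
State tax withheld: $5,137.70 × 0.0413 = $212.19
State unemployment insurance (employee share): $5,304.48 × 0.001 = $5.30
Social Security (OASDI): $5,304.48 × 0.047 = $249.31
Medicare tax: only $130,522.52 − $128,571.04 = $1,951.48 of this check is subject → $1,951.48 × 0.018 = $35.13
Employee stock purchase plan: $5,304.48 × 0.03 = $159.13
Total deductions = $166.78 + $1,202.22 + $93.51 + $212.19 + $5.30 + $249.31 + $35.13 + $159.13 = $2,123.57
Net pay = $5,304.48 − $2,123.57 = $3,180.91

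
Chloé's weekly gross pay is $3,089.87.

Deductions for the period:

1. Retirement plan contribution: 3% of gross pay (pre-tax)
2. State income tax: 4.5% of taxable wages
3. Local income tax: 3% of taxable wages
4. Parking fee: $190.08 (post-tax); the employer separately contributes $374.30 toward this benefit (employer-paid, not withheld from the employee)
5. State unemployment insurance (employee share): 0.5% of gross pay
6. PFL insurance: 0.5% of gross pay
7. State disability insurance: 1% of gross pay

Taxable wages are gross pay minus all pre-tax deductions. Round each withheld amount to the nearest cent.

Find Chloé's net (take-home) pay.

Retirement plan contribution: $3,089.87 × 0.03 = $92.70
Taxable wages = $3,089.87 − $92.70 = $2,997.17
Local income tax: $2,997.17 × 0.03 = $89.92
State income tax: $2,997.17 × 0.045 = $134.87
PFL insurance: $3,089.87 × 0.005 = $15.45
State unemployment insurance (employee share): $3,089.87 × 0.005 = $15.45
State disability insurance: $3,089.87 × 0.01 = $30.90
Parking fee: $190.08
(Employer's $374.30 toward parking fee is not withheld from the employee.)
Total deductions = $92.70 + $89.92 + $134.87 + $15.45 + $15.45 + $30.90 + $190.08 = $569.37
Net pay = $3,089.87 − $569.37 = $2,520.50

$2,520.50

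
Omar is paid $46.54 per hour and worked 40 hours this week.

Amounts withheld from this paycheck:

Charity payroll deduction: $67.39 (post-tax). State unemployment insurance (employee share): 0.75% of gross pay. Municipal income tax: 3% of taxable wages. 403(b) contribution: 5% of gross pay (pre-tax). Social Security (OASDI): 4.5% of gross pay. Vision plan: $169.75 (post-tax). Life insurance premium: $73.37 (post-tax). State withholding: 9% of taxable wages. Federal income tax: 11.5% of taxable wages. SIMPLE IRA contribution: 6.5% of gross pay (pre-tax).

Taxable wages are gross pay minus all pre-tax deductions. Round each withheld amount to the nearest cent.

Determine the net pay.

$852.11

Gross pay: 40 × $46.54 = $1,861.60
403(b) contribution: $1,861.60 × 0.05 = $93.08
SIMPLE IRA contribution: $1,861.60 × 0.065 = $121.00
Pre-tax total = $93.08 + $121.00 = $214.08
Taxable wages = $1,861.60 − $214.08 = $1,647.52
Municipal income tax: $1,647.52 × 0.03 = $49.43
State withholding: $1,647.52 × 0.09 = $148.28
Federal income tax: $1,647.52 × 0.115 = $189.46
Social Security (OASDI): $1,861.60 × 0.045 = $83.77
State unemployment insurance (employee share): $1,861.60 × 0.0075 = $13.96
Vision plan: $169.75
Life insurance premium: $73.37
Charity payroll deduction: $67.39
Total deductions = $93.08 + $121.00 + $49.43 + $148.28 + $189.46 + $83.77 + $13.96 + $169.75 + $73.37 + $67.39 = $1,009.49
Net pay = $1,861.60 − $1,009.49 = $852.11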